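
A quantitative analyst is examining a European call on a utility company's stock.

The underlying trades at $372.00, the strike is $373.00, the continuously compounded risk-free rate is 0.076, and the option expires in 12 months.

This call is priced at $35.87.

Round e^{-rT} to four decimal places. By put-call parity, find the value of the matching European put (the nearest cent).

exp(−rT) = exp(−0.076·1) = 0.9268
Put-call parity: C − P = S − K·e^(−rT) = 372 − 373·0.9268 = 372 − 345.6964 = 26.3036
P = C − (C − P) = 35.87 − (26.3036) = 9.5664

$9.57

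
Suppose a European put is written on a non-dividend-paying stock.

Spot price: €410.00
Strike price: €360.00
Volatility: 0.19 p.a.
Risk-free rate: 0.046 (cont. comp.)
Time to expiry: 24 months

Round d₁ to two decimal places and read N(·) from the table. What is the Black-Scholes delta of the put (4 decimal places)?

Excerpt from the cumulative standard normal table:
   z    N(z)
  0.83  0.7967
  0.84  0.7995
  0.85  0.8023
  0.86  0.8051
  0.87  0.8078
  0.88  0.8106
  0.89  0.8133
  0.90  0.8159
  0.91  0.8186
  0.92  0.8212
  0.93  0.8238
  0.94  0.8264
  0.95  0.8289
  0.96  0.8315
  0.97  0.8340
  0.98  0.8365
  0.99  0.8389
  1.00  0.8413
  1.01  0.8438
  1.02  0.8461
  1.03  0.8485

σ√T = 0.19·√2 = 0.2687
d₁ = [ln(410/360) + (0.046 + 0.19²/2)·2] / 0.2687 = [0.1301 + 0.1281] / 0.2687 = 0.9607 which rounds to 0.96
N(d₁) = N(0.96) = 0.8315
Δ_put = N(d₁) − 1 = 0.8315 − 1 = -0.1685

-0.1685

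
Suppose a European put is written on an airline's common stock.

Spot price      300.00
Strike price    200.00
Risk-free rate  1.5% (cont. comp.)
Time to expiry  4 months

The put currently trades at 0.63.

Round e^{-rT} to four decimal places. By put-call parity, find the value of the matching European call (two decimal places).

101.63

exp(−rT) = exp(−0.015·0.3333) = 0.9950
Put-call parity: C − P = S − K·e^(−rT) = 300 − 200·0.9950 = 300 − 199.0000 = 101.0000
C = P + (C − P) = 0.63 + (101.0000) = 101.6300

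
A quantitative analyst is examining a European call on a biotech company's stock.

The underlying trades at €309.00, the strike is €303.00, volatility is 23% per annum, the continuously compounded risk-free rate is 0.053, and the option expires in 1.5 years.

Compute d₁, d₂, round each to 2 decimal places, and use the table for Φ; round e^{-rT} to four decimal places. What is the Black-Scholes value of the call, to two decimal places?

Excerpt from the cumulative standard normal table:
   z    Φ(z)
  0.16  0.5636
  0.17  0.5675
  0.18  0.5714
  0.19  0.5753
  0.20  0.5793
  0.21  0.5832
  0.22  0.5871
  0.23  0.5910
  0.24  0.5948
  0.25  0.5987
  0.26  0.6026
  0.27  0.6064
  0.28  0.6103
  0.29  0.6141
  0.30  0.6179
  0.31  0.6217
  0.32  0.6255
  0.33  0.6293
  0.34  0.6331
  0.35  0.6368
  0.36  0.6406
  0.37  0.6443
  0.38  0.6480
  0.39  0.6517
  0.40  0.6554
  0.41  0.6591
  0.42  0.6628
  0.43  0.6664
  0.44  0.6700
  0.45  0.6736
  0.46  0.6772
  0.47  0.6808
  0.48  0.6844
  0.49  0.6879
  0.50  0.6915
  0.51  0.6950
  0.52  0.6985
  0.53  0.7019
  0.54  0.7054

σ√T = 0.23·√1.5 = 0.2817
d₁ = [ln(309/303) + (0.053 + 0.23²/2)·1.5] / 0.2817 = [0.0196 + 0.1192] / 0.2817 = 0.4927 ≈ 0.49
d₂ = d₁ − σ√T = 0.4927 − 0.2817 = 0.2110 ≈ 0.21
exp(−rT) = exp(−0.053·1.5) = 0.9236
N(d₁) = N(0.49) = 0.6879;  N(d₂) = N(0.21) = 0.5832
C = 309·0.6879 − 303·0.9236·0.5832 = 212.5611 − 163.2090 = 49.3521

€49.35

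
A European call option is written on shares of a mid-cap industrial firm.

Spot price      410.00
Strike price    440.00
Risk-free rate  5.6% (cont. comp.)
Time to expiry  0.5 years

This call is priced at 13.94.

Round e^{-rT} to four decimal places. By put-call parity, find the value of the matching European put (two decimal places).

31.80

e^(−rT) = e^(−0.056·0.5) = 0.9724
Put-call parity: C − P = S − K·e^(−rT) = 410 − 440·0.9724 = 410 − 427.8560 = -17.8560
P = C − (C − P) = 13.94 − (-17.8560) = 31.7960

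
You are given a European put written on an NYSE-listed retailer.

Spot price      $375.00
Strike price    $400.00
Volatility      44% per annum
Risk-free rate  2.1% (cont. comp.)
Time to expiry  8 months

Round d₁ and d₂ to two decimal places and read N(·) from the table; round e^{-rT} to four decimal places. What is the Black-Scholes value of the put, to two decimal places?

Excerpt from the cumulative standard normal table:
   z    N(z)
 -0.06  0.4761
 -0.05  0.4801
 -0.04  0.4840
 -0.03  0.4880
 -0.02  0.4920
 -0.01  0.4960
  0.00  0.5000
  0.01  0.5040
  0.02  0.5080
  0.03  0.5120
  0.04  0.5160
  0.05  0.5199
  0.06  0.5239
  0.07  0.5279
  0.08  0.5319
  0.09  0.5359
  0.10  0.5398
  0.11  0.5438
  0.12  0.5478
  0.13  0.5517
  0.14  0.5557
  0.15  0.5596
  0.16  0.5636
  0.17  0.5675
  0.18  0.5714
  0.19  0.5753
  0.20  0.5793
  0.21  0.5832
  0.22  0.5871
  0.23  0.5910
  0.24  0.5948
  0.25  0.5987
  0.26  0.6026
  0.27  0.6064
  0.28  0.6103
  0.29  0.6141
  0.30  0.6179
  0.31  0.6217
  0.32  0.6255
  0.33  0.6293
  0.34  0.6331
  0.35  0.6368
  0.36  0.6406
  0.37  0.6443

$65.22

σ√T = 0.44 × 0.8165 = 0.3593
ln(S/K) + (r + σ²/2)T = ln(375/400) + (0.021 + 0.44²/2)·0.6667 = -0.0645 + 0.0785 = 0.0140
d₁ = 0.0140 / 0.3593 = 0.0390 → 0.04
d₂ = d₁ − σ√T = 0.0390 − 0.3593 = -0.3203 → -0.32
e^(−rT) = e^(−0.021·0.6667) = 0.9861
N(−d₂) = N(0.32) = 0.6255;  N(−d₁) = N(-0.04) = 0.4840
P = 400·0.9861·0.6255 − 375·0.4840 = 246.7222 − 181.5000 = 65.2222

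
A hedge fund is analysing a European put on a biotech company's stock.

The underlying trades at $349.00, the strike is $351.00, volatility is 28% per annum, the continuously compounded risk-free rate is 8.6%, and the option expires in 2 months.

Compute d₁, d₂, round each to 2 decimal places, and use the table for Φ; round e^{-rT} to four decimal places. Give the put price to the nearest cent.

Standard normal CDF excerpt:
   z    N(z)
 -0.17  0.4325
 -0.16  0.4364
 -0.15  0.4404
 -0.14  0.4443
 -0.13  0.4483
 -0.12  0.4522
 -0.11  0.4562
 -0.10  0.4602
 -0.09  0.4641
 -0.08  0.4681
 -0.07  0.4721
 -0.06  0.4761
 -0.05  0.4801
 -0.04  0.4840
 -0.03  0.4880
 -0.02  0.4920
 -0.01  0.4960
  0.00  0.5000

$13.78

σ√T = 0.28 × 0.4082 = 0.1143
d₁ = [ln(349/351) + (0.086 + 0.28²/2)·0.1667] / 0.1143 = [-0.0057 + 0.0209] / 0.1143 = 0.1326 ⇒ 0.13
d₂ = d₁ − σ√T = 0.1326 − 0.1143 = 0.0182 ⇒ 0.02
exp(−rT) = exp(−0.086·0.1667) = 0.9858
N(−d₂) = N(-0.02) = 0.4920;  N(−d₁) = N(-0.13) = 0.4483
P = 351·0.9858·0.4920 − 349·0.4483 = 170.2398 − 156.4567 = 13.7831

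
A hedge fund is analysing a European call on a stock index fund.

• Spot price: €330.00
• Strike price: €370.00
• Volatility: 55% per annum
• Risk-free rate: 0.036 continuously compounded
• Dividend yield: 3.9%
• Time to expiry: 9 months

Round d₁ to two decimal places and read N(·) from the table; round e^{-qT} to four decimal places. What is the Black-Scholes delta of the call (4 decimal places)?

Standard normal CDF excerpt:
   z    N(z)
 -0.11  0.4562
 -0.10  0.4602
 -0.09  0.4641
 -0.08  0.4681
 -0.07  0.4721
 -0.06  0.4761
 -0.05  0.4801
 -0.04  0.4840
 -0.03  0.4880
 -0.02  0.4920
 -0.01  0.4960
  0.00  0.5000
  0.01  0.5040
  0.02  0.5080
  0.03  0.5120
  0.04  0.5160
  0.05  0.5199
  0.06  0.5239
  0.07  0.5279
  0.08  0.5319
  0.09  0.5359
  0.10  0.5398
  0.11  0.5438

0.4817

σ√T = 0.55·√0.75 = 0.4763
d₁ = [ln(330/370) + (0.036 − 0.039 + 0.55²/2)·0.75] / 0.4763 = [-0.1144 + 0.1112] / 0.4763 = -0.0068 ≈ -0.01
N(d₁) = N(-0.01) = 0.4960
Δ_call = e^(−qT)·N(d₁) = 0.9712·0.4960 = 0.4817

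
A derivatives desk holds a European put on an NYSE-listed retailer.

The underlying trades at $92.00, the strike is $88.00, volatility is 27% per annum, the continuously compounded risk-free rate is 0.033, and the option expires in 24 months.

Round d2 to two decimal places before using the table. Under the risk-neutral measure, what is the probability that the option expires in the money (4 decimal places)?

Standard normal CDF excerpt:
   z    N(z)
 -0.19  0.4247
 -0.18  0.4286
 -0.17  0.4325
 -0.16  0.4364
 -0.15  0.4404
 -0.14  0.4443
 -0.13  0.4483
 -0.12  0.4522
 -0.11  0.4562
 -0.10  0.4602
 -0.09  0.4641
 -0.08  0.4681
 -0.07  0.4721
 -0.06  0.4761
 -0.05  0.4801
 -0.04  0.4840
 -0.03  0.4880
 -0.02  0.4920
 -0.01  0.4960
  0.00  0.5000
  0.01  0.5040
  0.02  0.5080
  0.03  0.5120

0.4602

σ√T = 0.27 × 1.4142 = 0.3818
d₁ = [ln(92/88) + (0.033 + ½·0.27²)·2] / (σ√T) = (0.0445 + 0.1389) / 0.3818 = 0.4802 → 0.48
d₂ = 0.4802 − 0.3818 = 0.0983 → 0.10
Risk-neutral Pr[S_T < K] = N(−d₂) = N(-0.10) = 0.4602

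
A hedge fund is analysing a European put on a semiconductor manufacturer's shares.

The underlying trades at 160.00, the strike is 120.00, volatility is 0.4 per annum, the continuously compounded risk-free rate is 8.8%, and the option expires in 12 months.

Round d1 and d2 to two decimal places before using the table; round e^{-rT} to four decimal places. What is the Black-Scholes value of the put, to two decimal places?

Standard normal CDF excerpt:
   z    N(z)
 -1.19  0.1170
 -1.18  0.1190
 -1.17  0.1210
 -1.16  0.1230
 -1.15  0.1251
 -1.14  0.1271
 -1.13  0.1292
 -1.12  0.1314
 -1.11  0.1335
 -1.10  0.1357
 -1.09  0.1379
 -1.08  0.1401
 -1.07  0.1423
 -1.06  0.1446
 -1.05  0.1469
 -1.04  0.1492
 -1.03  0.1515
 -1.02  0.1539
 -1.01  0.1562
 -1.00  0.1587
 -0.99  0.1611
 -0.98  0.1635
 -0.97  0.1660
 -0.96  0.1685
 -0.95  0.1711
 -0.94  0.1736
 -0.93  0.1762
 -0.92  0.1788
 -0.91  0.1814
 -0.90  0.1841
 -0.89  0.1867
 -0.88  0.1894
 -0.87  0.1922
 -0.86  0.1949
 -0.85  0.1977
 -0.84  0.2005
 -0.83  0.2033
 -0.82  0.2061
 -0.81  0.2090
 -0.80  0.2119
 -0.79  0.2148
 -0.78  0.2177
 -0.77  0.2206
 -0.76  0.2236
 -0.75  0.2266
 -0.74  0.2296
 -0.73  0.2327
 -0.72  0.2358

4.90

σ√T = 0.4 × 1.0000 = 0.4000
d₁ = [ln(160/120) + (0.088 + 0.4²/2)·1] / 0.4000 = [0.2877 + 0.1680] / 0.4000 = 1.1392 → 1.14
d₂ = d₁ − σ√T = 1.1392 − 0.4000 = 0.7392 → 0.74
exp(−rT) = exp(−0.088·1) = 0.9158
N(−d₂) = N(-0.74) = 0.2296;  N(−d₁) = N(-1.14) = 0.1271
P = 120·0.9158·0.2296 − 160·0.1271 = 25.2321 − 20.3360 = 4.8961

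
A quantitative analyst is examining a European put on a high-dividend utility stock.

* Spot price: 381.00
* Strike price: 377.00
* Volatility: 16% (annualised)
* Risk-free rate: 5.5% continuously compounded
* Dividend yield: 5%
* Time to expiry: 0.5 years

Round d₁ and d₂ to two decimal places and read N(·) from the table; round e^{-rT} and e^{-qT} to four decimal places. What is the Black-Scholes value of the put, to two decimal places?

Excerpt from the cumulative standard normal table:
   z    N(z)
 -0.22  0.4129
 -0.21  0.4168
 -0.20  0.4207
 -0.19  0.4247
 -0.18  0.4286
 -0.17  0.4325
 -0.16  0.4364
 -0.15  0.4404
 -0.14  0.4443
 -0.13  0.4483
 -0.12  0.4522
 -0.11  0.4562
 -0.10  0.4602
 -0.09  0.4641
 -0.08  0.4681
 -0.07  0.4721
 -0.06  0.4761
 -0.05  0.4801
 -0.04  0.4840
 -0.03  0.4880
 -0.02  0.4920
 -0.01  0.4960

13.91

σ√T = 0.16·√0.5 = 0.1131
d₁ = [ln(381/377) + (0.055 − 0.05 + ½·0.16²)·0.5] / (σ√T) = (0.0106 + 0.0089) / 0.1131 = 0.1720 → 0.17
d₂ = 0.1720 − 0.1131 = 0.0588 → 0.06
exp(−qT) = exp(−0.05·0.5) = 0.9753;  exp(−rT) = exp(−0.055·0.5) = 0.9729
N(−d₂) = N(-0.06) = 0.4761;  N(−d₁) = N(-0.17) = 0.4325
P = 377·0.9729·0.4761 − 381·0.9753·0.4325 = 174.6255 − 160.7124 = 13.9132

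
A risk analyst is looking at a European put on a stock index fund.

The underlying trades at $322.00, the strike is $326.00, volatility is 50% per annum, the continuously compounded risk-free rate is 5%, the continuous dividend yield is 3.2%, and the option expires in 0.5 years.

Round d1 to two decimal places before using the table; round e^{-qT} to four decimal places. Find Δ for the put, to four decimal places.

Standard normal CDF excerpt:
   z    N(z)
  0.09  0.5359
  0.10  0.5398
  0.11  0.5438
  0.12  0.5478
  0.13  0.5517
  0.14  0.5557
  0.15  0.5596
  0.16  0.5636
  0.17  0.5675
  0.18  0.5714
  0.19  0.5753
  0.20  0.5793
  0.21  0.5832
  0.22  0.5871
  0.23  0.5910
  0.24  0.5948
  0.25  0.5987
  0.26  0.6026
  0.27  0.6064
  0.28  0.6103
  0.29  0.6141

-0.4256

T = 0.5;  σ√T = 0.3536
d₁ = [ln(322/326) + (0.05 − 0.032 + ½·0.5²)·0.5] / (σ√T) = (-0.0123 + 0.0715) / 0.3536 = 0.1673 → 0.17
N(d₁) = N(0.17) = 0.5675
Δ_put = e^(−qT)·(N(d₁) − 1) = 0.9841·(0.5675 − 1) = -0.4256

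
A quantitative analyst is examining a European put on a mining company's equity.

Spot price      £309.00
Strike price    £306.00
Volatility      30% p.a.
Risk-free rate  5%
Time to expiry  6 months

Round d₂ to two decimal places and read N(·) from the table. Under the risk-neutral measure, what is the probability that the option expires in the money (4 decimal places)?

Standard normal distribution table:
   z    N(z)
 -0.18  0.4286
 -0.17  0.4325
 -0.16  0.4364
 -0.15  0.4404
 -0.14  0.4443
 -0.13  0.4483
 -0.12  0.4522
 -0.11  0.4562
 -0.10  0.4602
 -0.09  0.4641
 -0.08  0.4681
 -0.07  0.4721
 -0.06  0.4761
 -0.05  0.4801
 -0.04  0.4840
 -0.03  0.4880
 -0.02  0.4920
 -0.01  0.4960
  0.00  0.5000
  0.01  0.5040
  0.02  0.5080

0.4761

σ√T = 0.3·√0.5 = 0.2121
ln(S/K) + (r + σ²/2)T = ln(309/306) + (0.05 + 0.3²/2)·0.5 = 0.0098 + 0.0475 = 0.0573
d₁ = 0.0573 / 0.2121 = 0.2699 ⇒ 0.27
d₂ = d₁ − σ√T = 0.2699 − 0.2121 = 0.0578 ⇒ 0.06
Pr(exercise) under Q = N(−d₂) = N(-0.06) = 0.4761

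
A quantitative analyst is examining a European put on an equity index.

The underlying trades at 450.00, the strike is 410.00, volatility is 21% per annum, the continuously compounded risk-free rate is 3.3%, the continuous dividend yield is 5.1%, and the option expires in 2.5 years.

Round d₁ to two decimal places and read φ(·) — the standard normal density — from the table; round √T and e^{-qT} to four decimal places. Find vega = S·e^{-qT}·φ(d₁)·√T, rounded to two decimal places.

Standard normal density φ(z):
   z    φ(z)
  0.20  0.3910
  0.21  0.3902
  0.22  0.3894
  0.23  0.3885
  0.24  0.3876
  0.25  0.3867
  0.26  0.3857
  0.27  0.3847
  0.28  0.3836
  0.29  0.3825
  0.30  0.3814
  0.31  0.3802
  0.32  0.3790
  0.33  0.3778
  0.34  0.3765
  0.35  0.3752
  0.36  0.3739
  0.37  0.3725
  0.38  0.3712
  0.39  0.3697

238.13

σ√T = 0.21 × 1.5811 = 0.3320
d₁ = [ln(450/410) + (0.033 − 0.051 + 0.21²/2)·2.5] / 0.3320 = [0.0931 + 0.0101] / 0.3320 = 0.3109 → 0.31
√T = √2.5 = 1.5811
φ(d₁) = φ(0.31) = 0.3802
e^(−qT) = e^(−0.051·2.5) = 0.8803
vega = S·e^(−qT)·φ(d₁)·√T = 450·0.8803·0.3802·1.5811 = 238.1303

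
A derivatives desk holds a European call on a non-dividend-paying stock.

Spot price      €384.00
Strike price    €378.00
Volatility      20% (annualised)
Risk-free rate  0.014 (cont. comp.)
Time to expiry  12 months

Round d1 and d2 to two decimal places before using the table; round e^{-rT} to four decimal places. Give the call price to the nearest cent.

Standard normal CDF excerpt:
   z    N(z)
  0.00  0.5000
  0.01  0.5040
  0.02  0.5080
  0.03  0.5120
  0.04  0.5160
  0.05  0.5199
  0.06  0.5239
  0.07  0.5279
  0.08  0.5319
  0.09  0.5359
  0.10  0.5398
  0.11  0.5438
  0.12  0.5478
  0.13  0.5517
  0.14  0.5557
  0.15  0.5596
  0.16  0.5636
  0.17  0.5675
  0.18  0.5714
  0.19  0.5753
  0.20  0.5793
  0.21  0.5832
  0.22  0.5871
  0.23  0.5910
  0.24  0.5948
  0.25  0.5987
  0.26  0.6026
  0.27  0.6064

€36.11

σ√T = 0.2·√1 = 0.2000
d₁ = [ln(384/378) + (0.014 + 0.2²/2)·1] / 0.2000 = [0.0157 + 0.0340] / 0.2000 = 0.2487 ⇒ 0.25
d₂ = d₁ − σ√T = 0.2487 − 0.2000 = 0.0487 ⇒ 0.05
e^(−rT) = e^(−0.014·1) = 0.9861
N(d₁) = N(0.25) = 0.5987;  N(d₂) = N(0.05) = 0.5199
C = 384·0.5987 − 378·0.9861·0.5199 = 229.9008 − 193.7905 = 36.1103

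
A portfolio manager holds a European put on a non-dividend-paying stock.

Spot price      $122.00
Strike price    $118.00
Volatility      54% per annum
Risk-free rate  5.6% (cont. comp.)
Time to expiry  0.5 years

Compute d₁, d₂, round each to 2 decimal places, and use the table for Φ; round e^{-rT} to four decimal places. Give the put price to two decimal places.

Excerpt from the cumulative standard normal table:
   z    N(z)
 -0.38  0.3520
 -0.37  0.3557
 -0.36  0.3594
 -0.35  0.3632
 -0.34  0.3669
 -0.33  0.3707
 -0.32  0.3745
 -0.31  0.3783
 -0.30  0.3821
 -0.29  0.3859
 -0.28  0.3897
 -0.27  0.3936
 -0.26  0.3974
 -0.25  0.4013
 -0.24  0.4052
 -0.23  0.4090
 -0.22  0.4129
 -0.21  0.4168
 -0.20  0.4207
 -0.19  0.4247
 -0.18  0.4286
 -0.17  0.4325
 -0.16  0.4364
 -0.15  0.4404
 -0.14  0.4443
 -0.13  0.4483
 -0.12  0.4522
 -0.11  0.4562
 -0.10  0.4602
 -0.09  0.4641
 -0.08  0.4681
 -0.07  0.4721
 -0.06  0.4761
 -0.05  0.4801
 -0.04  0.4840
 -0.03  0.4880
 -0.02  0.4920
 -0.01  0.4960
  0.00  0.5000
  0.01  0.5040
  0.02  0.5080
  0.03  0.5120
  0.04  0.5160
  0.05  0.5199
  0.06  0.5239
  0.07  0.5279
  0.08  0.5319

$14.44

σ√T = 0.54 × 0.7071 = 0.3818
d₁ = [ln(122/118) + (0.056 + ½·0.54²)·0.5] / (σ√T) = (0.0333 + 0.1009) / 0.3818 = 0.3516 ≈ 0.35
d₂ = 0.3516 − 0.3818 = -0.0303 ≈ -0.03
exp(−rT) = exp(−0.056·0.5) = 0.9724
N(−d₂) = N(0.03) = 0.5120;  N(−d₁) = N(-0.35) = 0.3632
P = 118·0.9724·0.5120 − 122·0.3632 = 58.7485 − 44.3104 = 14.4381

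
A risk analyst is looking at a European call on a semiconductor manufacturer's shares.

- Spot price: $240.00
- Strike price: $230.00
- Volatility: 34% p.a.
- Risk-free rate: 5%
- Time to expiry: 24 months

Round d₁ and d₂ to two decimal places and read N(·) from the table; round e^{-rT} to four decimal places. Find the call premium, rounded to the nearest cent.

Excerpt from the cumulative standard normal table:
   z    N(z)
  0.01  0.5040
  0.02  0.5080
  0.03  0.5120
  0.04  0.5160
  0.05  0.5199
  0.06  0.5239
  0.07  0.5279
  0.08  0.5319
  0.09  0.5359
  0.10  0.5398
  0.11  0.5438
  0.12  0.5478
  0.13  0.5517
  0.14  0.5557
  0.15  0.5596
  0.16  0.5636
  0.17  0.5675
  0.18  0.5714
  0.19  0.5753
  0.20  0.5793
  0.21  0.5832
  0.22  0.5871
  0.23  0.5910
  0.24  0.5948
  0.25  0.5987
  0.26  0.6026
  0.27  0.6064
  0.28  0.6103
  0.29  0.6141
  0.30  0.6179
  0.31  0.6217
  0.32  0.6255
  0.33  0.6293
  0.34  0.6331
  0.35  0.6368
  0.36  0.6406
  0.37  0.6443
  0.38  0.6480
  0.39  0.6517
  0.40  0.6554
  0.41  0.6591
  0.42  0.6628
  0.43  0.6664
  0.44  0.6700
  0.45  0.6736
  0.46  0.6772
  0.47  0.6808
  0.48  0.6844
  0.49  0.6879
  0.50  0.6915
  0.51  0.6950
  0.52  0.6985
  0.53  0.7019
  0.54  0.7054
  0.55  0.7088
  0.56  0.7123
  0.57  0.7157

T = 2;  σ√T = 0.4808
d₁ = [ln(240/230) + (0.05 + ½·0.34²)·2] / (σ√T) = (0.0426 + 0.2156) / 0.4808 = 0.5369 which rounds to 0.54
d₂ = 0.5369 − 0.4808 = 0.0561 which rounds to 0.06
e^(−rT) = e^(−0.05·2) = 0.9048
C = 240·N(0.54) − 230·0.9048·N(0.06) = 240·0.7054 − 230·0.9048·0.5239 = 169.2960 − 109.0257 = 60.2703

$60.27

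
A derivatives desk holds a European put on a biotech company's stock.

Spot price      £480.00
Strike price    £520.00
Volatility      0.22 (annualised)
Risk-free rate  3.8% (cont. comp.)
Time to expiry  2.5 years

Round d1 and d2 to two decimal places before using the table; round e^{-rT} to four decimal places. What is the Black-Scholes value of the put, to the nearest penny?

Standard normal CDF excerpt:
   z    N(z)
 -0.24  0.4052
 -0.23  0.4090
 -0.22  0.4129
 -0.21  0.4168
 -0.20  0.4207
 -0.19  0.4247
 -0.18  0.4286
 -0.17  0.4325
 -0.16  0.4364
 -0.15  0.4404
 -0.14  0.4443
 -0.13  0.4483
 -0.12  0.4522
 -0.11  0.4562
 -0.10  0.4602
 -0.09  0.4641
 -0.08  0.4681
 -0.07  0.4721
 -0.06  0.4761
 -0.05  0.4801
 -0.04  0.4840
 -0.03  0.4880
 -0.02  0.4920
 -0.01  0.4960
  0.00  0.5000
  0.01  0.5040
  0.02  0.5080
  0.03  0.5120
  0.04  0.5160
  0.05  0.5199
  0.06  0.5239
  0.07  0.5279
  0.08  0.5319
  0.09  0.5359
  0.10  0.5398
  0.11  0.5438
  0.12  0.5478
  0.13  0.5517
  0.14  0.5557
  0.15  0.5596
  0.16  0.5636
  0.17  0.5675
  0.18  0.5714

T = 2.5;  σ√T = 0.3479
ln(S/K) + (r + σ²/2)T = ln(480/520) + (0.038 + 0.22²/2)·2.5 = -0.0800 + 0.1555 = 0.0755
d₁ = 0.0755 / 0.3479 = 0.2169 ⇒ 0.22
d₂ = d₁ − σ√T = 0.2169 − 0.3479 = -0.1309 ⇒ -0.13
exp(−rT) = exp(−0.038·2.5) = 0.9094
N(−d₂) = N(0.13) = 0.5517;  N(−d₁) = N(-0.22) = 0.4129
P = 520·0.9094·0.5517 − 480·0.4129 = 260.8923 − 198.1920 = 62.7003

£62.70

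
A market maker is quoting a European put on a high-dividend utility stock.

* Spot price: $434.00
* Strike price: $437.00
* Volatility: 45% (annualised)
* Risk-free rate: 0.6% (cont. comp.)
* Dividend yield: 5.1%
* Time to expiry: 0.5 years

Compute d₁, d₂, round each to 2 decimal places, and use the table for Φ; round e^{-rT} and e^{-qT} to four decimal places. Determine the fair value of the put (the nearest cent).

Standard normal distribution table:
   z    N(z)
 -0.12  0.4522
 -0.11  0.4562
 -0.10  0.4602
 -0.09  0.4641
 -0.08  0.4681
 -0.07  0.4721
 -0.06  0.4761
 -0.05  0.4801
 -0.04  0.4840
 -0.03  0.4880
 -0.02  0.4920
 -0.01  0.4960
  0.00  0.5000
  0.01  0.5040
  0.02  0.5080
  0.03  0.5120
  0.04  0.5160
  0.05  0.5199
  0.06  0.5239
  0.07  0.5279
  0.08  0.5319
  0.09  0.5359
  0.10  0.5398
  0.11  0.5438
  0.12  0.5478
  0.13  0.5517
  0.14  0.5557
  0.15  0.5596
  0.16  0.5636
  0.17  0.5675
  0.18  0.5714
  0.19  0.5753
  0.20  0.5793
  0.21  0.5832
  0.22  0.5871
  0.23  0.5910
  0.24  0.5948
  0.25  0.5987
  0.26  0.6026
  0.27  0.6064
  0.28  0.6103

$61.12

σ√T = 0.45·√0.5 = 0.3182
d₁ = [ln(434/437) + (0.006 − 0.051 + 0.45²/2)·0.5] / 0.3182 = [-0.0069 + 0.0281] / 0.3182 = 0.0667 ⇒ 0.07
d₂ = d₁ − σ√T = 0.0667 − 0.3182 = -0.2515 ⇒ -0.25
e^(−qT) = e^(−0.051·0.5) = 0.9748;  e^(−rT) = e^(−0.006·0.5) = 0.9970
N(−d₂) = N(0.25) = 0.5987;  N(−d₁) = N(-0.07) = 0.4721
P = 437·0.9970·0.5987 − 434·0.9748·0.4721 = 260.8470 − 199.7281 = 61.1189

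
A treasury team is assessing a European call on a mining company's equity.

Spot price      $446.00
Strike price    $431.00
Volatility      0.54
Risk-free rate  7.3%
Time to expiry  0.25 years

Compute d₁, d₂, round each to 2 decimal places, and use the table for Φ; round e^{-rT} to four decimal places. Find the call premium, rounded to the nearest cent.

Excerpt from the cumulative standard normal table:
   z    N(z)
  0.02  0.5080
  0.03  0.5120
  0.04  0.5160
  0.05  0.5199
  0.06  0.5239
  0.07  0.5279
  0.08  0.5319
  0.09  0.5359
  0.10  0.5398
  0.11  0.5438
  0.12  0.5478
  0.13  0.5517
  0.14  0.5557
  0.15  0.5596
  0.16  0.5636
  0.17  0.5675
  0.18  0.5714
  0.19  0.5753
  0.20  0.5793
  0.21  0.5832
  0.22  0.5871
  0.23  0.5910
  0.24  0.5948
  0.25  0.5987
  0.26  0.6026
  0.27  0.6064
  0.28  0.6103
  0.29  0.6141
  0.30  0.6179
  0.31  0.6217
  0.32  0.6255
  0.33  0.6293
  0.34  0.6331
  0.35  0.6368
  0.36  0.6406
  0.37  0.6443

σ√T = 0.54·√0.25 = 0.2700
d₁ = [ln(446/431) + (0.073 + 0.54²/2)·0.25] / 0.2700 = [0.0342 + 0.0547] / 0.2700 = 0.3293 which rounds to 0.33
d₂ = d₁ − σ√T = 0.3293 − 0.2700 = 0.0593 which rounds to 0.06
e^(−rT) = e^(−0.073·0.25) = 0.9819
N(d₁) = N(0.33) = 0.6293;  N(d₂) = N(0.06) = 0.5239
C = 446·0.6293 − 431·0.9819·0.5239 = 280.6678 − 221.7139 = 58.9539

$58.95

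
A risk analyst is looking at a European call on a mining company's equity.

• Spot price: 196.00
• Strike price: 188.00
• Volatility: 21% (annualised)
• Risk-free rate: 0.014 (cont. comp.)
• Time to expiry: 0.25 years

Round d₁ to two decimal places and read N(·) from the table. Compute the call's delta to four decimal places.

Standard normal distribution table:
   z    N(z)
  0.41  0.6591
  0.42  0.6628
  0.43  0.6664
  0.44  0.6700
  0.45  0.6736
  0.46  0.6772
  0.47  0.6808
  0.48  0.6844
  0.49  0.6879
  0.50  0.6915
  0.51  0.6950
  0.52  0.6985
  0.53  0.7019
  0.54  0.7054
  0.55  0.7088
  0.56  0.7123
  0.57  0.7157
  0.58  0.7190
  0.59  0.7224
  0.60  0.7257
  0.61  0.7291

0.6844

T = 0.25;  σ√T = 0.1050
d₁ = [ln(196/188) + (0.014 + ½·0.21²)·0.25] / (σ√T) = (0.0417 + 0.0090) / 0.1050 = 0.4827 ⇒ 0.48
N(d₁) = N(0.48) = 0.6844
Δ_call = N(d₁) = 0.6844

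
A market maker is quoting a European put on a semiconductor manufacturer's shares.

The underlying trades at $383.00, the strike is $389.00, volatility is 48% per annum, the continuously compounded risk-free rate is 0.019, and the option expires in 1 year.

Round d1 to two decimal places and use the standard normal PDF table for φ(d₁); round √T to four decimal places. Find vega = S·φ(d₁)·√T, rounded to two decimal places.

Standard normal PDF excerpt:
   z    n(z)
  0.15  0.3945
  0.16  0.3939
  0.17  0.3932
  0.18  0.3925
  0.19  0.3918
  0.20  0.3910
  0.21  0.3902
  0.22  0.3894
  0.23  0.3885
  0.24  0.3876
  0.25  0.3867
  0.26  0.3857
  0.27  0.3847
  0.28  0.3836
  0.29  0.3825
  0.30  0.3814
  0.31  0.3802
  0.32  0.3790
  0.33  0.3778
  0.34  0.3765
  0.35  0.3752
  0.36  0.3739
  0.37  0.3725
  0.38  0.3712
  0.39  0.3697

T = 1;  σ√T = 0.4800
d₁ = [ln(383/389) + (0.019 + 0.48²/2)·1] / 0.4800 = [-0.0155 + 0.1342] / 0.4800 = 0.2472 ⇒ 0.25
√T = √1 = 1.0000
φ(d₁) = φ(0.25) = 0.3867
vega = S·φ(d₁)·√T = 383·0.3867·1.0000 = 148.1061

148.11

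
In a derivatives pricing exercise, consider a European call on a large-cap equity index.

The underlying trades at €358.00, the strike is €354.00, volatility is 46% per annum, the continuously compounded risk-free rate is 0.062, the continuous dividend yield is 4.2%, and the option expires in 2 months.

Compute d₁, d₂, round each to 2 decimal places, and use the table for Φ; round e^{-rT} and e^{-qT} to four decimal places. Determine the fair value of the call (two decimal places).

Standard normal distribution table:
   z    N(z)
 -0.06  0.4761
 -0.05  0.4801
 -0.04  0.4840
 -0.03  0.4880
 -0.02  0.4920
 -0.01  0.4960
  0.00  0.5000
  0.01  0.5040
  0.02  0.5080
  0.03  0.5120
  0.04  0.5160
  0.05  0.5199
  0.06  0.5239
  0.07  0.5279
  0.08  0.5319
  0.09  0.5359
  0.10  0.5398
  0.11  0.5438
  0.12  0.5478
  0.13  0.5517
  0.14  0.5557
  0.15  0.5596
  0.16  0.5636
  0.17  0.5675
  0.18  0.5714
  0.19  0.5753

€29.37

T = 0.1667;  σ√T = 0.1878
d₁ = [ln(358/354) + (0.062 − 0.042 + 0.46²/2)·0.1667] / 0.1878 = [0.0112 + 0.0210] / 0.1878 = 0.1715 ⇒ 0.17
d₂ = d₁ − σ√T = 0.1715 − 0.1878 = -0.0163 ⇒ -0.02
e^(−qT) = e^(−0.042·0.1667) = 0.9930;  e^(−rT) = e^(−0.062·0.1667) = 0.9897
N(d₁) = N(0.17) = 0.5675;  N(d₂) = N(-0.02) = 0.4920
C = 358·0.9930·0.5675 − 354·0.9897·0.4920 = 201.7428 − 172.3741 = 29.3688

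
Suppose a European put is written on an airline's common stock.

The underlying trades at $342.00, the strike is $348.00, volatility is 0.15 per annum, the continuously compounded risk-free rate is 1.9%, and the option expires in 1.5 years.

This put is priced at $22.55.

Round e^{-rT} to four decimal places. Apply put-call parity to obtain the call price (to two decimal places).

$26.33

exp(−rT) = exp(−0.019·1.5) = 0.9719
Put-call parity: C − P = S − K·e^(−rT) = 342 − 348·0.9719 = 342 − 338.2212 = 3.7788
C = P + (C − P) = 22.55 + (3.7788) = 26.3288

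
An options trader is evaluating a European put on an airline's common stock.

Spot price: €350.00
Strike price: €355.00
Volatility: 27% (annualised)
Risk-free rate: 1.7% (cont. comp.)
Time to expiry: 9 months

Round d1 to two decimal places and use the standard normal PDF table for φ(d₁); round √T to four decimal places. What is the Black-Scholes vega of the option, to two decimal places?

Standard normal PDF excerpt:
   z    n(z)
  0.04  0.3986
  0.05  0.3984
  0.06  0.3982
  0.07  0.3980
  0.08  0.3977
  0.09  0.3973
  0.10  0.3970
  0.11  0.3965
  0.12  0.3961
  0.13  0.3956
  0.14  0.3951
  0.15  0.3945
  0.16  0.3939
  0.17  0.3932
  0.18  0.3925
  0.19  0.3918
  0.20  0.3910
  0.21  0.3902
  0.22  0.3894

120.18

σ√T = 0.27 × 0.8660 = 0.2338
d₁ = [ln(350/355) + (0.017 + 0.27²/2)·0.75] / 0.2338 = [-0.0142 + 0.0401] / 0.2338 = 0.1108 ⇒ 0.11
√T = √0.75 = 0.8660
φ(d₁) = φ(0.11) = 0.3965
vega = S·φ(d₁)·√T = 350·0.3965·0.8660 = 120.1792
(Vega is the same for a European call and put with the same parameters.)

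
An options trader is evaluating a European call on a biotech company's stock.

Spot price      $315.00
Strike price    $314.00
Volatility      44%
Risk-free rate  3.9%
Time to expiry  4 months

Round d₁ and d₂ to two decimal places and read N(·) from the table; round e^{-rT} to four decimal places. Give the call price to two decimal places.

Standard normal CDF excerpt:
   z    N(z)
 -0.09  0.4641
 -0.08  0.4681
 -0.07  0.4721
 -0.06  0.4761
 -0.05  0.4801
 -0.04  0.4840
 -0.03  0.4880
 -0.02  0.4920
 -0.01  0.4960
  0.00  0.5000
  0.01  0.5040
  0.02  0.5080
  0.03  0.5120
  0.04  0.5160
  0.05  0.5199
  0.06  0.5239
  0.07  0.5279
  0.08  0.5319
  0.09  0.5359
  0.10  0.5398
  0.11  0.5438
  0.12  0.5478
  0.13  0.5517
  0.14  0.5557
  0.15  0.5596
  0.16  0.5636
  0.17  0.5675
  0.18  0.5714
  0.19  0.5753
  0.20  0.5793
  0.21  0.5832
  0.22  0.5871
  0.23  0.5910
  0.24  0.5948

$33.65

T = 0.3333;  σ√T = 0.2540
d₁ = [ln(315/314) + (0.039 + 0.44²/2)·0.3333] / 0.2540 = [0.0032 + 0.0453] / 0.2540 = 0.1907 ⇒ 0.19
d₂ = d₁ − σ√T = 0.1907 − 0.2540 = -0.0633 ⇒ -0.06
exp(−rT) = exp(−0.039·0.3333) = 0.9871
N(d₁) = N(0.19) = 0.5753;  N(d₂) = N(-0.06) = 0.4761
C = 315·0.5753 − 314·0.9871·0.4761 = 181.2195 − 147.5669 = 33.6526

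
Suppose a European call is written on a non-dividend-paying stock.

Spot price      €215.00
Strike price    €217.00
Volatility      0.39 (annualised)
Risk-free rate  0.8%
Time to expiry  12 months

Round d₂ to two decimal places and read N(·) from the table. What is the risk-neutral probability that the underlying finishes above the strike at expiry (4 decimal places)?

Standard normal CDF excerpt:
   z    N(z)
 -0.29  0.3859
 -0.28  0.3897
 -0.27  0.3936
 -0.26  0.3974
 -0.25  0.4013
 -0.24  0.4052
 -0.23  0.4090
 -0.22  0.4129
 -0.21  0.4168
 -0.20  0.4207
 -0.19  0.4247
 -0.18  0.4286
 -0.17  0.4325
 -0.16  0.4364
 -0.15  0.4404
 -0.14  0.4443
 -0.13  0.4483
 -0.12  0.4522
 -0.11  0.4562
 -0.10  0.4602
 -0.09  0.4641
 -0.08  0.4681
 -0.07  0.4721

T = 1;  σ√T = 0.3900
ln(S/K) + (r + σ²/2)T = ln(215/217) + (0.008 + 0.39²/2)·1 = -0.0093 + 0.0841 = 0.0748
d₁ = 0.0748 / 0.3900 = 0.1918 which rounds to 0.19
d₂ = d₁ − σ√T = 0.1918 − 0.3900 = -0.1982 which rounds to -0.20
Risk-neutral Pr[S_T > K] = N(d₂) = N(-0.20) = 0.4207

0.4207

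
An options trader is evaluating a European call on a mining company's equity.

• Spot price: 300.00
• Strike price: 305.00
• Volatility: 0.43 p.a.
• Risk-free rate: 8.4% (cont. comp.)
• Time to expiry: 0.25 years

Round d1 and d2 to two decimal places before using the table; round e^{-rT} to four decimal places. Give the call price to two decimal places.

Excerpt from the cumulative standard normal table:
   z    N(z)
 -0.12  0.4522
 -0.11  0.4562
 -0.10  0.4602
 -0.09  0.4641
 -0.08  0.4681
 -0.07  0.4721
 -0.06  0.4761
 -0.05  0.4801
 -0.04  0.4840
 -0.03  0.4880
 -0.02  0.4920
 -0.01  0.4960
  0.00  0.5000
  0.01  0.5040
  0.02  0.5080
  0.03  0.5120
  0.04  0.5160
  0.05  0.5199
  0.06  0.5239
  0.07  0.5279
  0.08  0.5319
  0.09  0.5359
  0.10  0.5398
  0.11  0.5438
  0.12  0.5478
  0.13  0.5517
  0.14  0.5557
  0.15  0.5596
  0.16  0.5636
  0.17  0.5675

T = 0.25;  σ√T = 0.2150
d₁ = [ln(300/305) + (0.084 + 0.43²/2)·0.25] / 0.2150 = [-0.0165 + 0.0441] / 0.2150 = 0.1283 ≈ 0.13
d₂ = d₁ − σ√T = 0.1283 − 0.2150 = -0.0867 ≈ -0.09
exp(−rT) = exp(−0.084·0.25) = 0.9792
N(d₁) = N(0.13) = 0.5517;  N(d₂) = N(-0.09) = 0.4641
C = 300·0.5517 − 305·0.9792·0.4641 = 165.5100 − 138.6062 = 26.9038

26.90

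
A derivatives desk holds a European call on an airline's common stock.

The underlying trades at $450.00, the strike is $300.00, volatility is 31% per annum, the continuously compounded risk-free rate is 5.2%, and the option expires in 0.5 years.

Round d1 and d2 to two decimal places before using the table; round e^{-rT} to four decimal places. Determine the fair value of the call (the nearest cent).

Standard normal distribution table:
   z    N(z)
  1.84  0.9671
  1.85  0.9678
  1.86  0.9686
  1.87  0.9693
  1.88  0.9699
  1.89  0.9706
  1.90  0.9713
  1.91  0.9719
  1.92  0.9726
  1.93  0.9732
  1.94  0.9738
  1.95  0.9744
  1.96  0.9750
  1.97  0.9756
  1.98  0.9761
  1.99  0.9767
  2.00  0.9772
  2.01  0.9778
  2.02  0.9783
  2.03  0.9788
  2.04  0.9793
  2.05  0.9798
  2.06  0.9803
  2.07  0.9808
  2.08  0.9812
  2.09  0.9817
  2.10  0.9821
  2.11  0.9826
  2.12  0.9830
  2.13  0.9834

$158.43

σ√T = 0.31·√0.5 = 0.2192
d₁ = [ln(450/300) + (0.052 + ½·0.31²)·0.5] / (σ√T) = (0.4055 + 0.0500) / 0.2192 = 2.0779 ≈ 2.08
d₂ = 2.0779 − 0.2192 = 1.8587 ≈ 1.86
e^(−rT) = e^(−0.052·0.5) = 0.9743
C = 450·N(2.08) − 300·0.9743·N(1.86) = 450·0.9812 − 300·0.9743·0.9686 = 441.5400 − 283.1121 = 158.4279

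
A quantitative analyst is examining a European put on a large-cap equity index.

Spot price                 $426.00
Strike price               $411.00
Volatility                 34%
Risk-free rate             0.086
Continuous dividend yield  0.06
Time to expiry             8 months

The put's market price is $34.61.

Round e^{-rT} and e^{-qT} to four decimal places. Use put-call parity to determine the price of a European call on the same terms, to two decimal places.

exp(−qT) = exp(−0.06·0.6667) = 0.9608;  exp(−rT) = exp(−0.086·0.6667) = 0.9443
Put-call parity: C − P = S·e^(−qT) − K·e^(−rT) = 426·0.9608 − 411·0.9443 = 409.3008 − 388.1073 = 21.1935
C = P + (C − P) = 34.61 + (21.1935) = 55.8035

$55.80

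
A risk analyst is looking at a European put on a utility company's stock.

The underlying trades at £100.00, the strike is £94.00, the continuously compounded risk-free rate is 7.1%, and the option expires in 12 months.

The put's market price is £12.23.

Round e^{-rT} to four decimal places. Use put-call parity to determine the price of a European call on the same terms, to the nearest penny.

£24.67

e^(−rT) = e^(−0.071·1) = 0.9315
Put-call parity: C − P = S − K·e^(−rT) = 100 − 94·0.9315 = 100 − 87.5610 = 12.4390
C = P + (C − P) = 12.23 + (12.4390) = 24.6690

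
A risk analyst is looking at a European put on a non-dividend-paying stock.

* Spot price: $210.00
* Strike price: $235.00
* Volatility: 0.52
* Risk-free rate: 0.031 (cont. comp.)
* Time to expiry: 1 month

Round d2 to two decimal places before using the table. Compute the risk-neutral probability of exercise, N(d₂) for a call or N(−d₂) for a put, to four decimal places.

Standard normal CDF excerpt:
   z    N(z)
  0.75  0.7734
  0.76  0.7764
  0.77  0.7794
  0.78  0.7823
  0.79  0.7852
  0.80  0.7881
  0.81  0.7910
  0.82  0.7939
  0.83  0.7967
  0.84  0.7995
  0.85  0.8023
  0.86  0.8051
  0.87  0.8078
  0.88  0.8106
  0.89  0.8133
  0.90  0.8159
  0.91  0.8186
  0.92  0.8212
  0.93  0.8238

0.7910

σ√T = 0.52·√0.08333 = 0.1501
d₁ = [ln(210/235) + (0.031 + 0.52²/2)·0.08333] / 0.1501 = [-0.1125 + 0.0139] / 0.1501 = -0.6570 which rounds to -0.66
d₂ = d₁ − σ√T = -0.6570 − 0.1501 = -0.8071 which rounds to -0.81
Pr(exercise) under Q = N(−d₂) = N(0.81) = 0.7910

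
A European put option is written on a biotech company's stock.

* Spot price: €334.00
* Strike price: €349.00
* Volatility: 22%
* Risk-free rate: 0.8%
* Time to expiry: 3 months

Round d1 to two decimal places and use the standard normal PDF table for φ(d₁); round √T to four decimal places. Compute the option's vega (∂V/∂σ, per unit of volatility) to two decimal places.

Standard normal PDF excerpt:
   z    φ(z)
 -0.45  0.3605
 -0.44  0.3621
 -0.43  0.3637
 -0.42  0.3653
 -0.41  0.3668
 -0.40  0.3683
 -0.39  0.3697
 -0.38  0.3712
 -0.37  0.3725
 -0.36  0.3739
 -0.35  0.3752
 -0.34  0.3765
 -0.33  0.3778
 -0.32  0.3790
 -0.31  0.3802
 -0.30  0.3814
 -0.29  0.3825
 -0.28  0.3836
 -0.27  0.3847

T = 0.25;  σ√T = 0.1100
ln(S/K) + (r + σ²/2)T = ln(334/349) + (0.008 + 0.22²/2)·0.25 = -0.0439 + 0.0080 = -0.0359
d₁ = -0.0359 / 0.1100 = -0.3262 → -0.33
√T = √0.25 = 0.5000
φ(d₁) = φ(-0.33) = 0.3778
vega = S·φ(d₁)·√T = 334·0.3778·0.5000 = 63.0926
(Vega is the same for a European call and put with the same parameters.)

63.09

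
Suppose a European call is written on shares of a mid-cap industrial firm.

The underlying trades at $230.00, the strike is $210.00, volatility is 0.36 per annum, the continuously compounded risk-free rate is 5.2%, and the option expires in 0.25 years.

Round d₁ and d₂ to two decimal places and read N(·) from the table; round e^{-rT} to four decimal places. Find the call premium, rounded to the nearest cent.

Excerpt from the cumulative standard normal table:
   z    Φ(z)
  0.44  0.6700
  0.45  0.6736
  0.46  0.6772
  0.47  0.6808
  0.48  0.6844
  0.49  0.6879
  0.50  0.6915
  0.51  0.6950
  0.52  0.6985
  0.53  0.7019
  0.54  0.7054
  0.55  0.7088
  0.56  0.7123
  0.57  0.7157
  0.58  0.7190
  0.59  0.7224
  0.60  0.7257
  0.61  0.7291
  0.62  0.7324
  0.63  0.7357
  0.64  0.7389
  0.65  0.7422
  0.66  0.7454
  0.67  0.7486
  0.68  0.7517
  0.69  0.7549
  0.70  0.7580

$29.58

σ√T = 0.36 × 0.5000 = 0.1800
d₁ = [ln(230/210) + (0.052 + 0.36²/2)·0.25] / 0.1800 = [0.0910 + 0.0292] / 0.1800 = 0.6676 → 0.67
d₂ = d₁ − σ√T = 0.6676 − 0.1800 = 0.4876 → 0.49
e^(−rT) = e^(−0.052·0.25) = 0.9871
N(d₁) = N(0.67) = 0.7486;  N(d₂) = N(0.49) = 0.6879
C = 230·0.7486 − 210·0.9871·0.6879 = 172.1780 − 142.5955 = 29.5825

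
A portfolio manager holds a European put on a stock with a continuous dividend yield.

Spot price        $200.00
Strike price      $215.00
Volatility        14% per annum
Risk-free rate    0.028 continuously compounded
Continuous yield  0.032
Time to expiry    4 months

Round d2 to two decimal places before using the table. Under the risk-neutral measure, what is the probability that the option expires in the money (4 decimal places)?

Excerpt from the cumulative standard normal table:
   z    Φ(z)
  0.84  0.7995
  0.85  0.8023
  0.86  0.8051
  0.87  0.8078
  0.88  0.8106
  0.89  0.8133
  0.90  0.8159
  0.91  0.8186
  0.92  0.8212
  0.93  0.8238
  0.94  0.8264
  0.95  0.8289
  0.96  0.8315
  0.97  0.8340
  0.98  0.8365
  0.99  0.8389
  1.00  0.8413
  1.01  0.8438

0.8289

σ√T = 0.14 × 0.5774 = 0.0808
d₁ = [ln(200/215) + (0.028 − 0.032 + 0.14²/2)·0.3333] / 0.0808 = [-0.0723 + 0.0019] / 0.0808 = -0.8708 → -0.87
d₂ = d₁ − σ√T = -0.8708 − 0.0808 = -0.9516 → -0.95
Risk-neutral Pr[S_T < K] = N(−d₂) = N(0.95) = 0.8289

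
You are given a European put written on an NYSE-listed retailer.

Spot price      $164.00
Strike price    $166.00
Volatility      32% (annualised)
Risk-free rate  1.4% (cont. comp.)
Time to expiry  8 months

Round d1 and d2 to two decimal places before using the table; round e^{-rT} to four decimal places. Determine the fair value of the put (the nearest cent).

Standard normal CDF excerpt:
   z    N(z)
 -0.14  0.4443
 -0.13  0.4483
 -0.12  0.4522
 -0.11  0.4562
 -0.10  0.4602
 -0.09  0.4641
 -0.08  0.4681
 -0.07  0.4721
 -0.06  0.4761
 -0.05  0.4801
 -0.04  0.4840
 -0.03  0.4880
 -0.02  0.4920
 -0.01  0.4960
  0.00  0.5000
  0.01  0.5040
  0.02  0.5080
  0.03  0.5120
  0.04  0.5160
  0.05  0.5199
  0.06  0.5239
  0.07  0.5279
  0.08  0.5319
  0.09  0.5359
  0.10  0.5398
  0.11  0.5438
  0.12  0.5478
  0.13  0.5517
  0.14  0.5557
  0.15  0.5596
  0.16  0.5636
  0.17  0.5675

σ√T = 0.32 × 0.8165 = 0.2613
d₁ = [ln(164/166) + (0.014 + 0.32²/2)·0.6667] / 0.2613 = [-0.0121 + 0.0435] / 0.2613 = 0.1200 → 0.12
d₂ = d₁ − σ√T = 0.1200 − 0.2613 = -0.1413 → -0.14
exp(−rT) = exp(−0.014·0.6667) = 0.9907
N(−d₂) = N(0.14) = 0.5557;  N(−d₁) = N(-0.12) = 0.4522
P = 166·0.9907·0.5557 − 164·0.4522 = 91.3883 − 74.1608 = 17.2275

$17.23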